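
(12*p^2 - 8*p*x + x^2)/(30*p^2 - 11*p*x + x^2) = (-2*p + x)/(-5*p + x)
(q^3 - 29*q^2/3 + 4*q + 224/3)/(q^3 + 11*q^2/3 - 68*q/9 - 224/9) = 3*(q^2 - 12*q + 32)/(3*q^2 + 4*q - 32)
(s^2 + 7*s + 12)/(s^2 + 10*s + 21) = (s + 4)/(s + 7)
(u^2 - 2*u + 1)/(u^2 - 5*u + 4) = (u - 1)/(u - 4)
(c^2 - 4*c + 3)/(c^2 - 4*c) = (c^2 - 4*c + 3)/(c*(c - 4))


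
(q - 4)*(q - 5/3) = q^2 - 17*q/3 + 20/3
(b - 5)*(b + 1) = b^2 - 4*b - 5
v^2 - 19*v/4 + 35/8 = (v - 7/2)*(v - 5/4)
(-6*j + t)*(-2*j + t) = 12*j^2 - 8*j*t + t^2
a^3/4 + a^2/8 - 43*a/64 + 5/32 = (a/4 + 1/2)*(a - 5/4)*(a - 1/4)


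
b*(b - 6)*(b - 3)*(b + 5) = b^4 - 4*b^3 - 27*b^2 + 90*b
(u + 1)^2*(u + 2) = u^3 + 4*u^2 + 5*u + 2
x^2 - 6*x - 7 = (x - 7)*(x + 1)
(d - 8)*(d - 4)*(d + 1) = d^3 - 11*d^2 + 20*d + 32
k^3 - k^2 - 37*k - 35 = (k - 7)*(k + 1)*(k + 5)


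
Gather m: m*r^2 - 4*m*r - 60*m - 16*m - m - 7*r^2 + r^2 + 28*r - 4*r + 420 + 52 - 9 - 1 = m*(r^2 - 4*r - 77) - 6*r^2 + 24*r + 462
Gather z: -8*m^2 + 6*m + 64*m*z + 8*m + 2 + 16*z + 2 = -8*m^2 + 14*m + z*(64*m + 16) + 4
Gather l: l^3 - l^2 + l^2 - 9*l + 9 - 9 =l^3 - 9*l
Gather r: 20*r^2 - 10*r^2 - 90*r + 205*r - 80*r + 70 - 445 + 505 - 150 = 10*r^2 + 35*r - 20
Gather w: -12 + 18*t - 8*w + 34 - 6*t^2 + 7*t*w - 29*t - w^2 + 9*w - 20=-6*t^2 - 11*t - w^2 + w*(7*t + 1) + 2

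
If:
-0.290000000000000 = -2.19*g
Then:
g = 0.13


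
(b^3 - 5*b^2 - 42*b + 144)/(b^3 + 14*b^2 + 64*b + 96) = (b^2 - 11*b + 24)/(b^2 + 8*b + 16)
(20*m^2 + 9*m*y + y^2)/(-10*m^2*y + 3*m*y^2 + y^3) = (4*m + y)/(y*(-2*m + y))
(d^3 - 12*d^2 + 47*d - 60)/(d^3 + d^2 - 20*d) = (d^2 - 8*d + 15)/(d*(d + 5))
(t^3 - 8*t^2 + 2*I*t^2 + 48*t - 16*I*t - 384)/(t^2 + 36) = (t^2 + 8*t*(-1 + I) - 64*I)/(t + 6*I)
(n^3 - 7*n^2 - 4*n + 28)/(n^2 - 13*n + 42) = (n^2 - 4)/(n - 6)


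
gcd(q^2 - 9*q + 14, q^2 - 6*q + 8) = q - 2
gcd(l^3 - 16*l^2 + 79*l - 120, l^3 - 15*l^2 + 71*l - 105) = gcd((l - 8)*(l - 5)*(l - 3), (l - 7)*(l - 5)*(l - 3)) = l^2 - 8*l + 15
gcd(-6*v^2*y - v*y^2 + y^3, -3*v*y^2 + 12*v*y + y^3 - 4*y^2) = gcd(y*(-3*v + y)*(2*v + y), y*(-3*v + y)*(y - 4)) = -3*v*y + y^2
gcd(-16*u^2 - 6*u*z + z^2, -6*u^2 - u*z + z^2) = 2*u + z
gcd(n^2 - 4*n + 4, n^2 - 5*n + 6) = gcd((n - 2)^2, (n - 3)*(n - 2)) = n - 2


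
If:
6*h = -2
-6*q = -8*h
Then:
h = -1/3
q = -4/9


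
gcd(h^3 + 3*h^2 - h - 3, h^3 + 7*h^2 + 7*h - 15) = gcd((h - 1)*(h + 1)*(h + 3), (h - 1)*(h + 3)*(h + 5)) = h^2 + 2*h - 3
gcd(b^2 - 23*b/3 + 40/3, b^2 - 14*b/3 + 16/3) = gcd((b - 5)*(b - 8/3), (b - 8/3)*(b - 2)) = b - 8/3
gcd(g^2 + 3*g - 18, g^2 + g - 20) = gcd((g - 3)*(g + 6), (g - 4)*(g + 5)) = 1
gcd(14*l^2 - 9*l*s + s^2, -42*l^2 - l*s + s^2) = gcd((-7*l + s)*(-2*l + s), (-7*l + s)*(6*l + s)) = -7*l + s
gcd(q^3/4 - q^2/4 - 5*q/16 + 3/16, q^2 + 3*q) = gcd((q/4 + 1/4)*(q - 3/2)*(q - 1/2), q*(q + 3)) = 1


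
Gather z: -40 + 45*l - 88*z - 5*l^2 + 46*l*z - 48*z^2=-5*l^2 + 45*l - 48*z^2 + z*(46*l - 88) - 40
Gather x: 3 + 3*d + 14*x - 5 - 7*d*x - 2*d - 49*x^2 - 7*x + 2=d - 49*x^2 + x*(7 - 7*d)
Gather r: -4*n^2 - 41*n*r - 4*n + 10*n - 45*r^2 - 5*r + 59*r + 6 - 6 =-4*n^2 + 6*n - 45*r^2 + r*(54 - 41*n)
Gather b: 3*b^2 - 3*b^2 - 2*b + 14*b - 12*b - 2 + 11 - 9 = 0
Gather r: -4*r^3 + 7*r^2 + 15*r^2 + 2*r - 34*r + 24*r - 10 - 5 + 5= -4*r^3 + 22*r^2 - 8*r - 10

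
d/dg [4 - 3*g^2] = -6*g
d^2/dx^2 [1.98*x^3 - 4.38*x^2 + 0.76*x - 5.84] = 11.88*x - 8.76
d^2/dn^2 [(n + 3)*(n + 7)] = 2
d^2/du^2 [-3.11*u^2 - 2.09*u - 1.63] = -6.22000000000000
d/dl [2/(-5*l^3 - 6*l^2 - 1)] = 6*l*(5*l + 4)/(5*l^3 + 6*l^2 + 1)^2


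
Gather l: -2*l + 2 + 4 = 6 - 2*l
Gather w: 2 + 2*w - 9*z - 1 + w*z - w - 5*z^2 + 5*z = w*(z + 1) - 5*z^2 - 4*z + 1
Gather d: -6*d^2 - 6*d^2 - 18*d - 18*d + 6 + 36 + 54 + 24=-12*d^2 - 36*d + 120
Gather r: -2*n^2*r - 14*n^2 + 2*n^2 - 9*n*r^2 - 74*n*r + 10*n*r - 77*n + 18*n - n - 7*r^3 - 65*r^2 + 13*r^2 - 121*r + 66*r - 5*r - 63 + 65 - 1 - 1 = -12*n^2 - 60*n - 7*r^3 + r^2*(-9*n - 52) + r*(-2*n^2 - 64*n - 60)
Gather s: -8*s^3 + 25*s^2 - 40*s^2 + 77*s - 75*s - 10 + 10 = -8*s^3 - 15*s^2 + 2*s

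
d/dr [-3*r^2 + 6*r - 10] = 6 - 6*r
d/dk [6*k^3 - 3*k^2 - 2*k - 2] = 18*k^2 - 6*k - 2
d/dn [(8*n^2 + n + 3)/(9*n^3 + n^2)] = 2*(-36*n^3 - 9*n^2 - 41*n - 3)/(n^3*(81*n^2 + 18*n + 1))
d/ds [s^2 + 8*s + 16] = 2*s + 8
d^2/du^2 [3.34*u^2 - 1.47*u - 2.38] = 6.68000000000000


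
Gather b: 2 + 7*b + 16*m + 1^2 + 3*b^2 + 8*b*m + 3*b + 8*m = 3*b^2 + b*(8*m + 10) + 24*m + 3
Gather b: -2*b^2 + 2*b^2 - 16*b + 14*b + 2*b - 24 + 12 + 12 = 0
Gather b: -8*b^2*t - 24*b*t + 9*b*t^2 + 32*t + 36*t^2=-8*b^2*t + b*(9*t^2 - 24*t) + 36*t^2 + 32*t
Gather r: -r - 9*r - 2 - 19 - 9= -10*r - 30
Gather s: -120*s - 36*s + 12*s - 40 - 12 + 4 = -144*s - 48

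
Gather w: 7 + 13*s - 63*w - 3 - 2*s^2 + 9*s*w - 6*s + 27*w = -2*s^2 + 7*s + w*(9*s - 36) + 4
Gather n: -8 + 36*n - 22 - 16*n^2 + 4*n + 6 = -16*n^2 + 40*n - 24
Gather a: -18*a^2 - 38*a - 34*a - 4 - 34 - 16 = -18*a^2 - 72*a - 54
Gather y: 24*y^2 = 24*y^2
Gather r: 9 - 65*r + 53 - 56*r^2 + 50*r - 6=-56*r^2 - 15*r + 56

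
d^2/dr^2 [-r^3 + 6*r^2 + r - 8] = 12 - 6*r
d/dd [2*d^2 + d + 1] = 4*d + 1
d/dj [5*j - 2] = 5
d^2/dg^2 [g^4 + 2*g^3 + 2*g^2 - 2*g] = 12*g^2 + 12*g + 4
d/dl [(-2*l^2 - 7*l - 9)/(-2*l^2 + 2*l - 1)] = (-18*l^2 - 32*l + 25)/(4*l^4 - 8*l^3 + 8*l^2 - 4*l + 1)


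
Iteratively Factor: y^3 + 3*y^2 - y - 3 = (y - 1)*(y^2 + 4*y + 3) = (y - 1)*(y + 1)*(y + 3)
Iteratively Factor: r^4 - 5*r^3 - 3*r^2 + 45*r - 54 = (r - 3)*(r^3 - 2*r^2 - 9*r + 18) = (r - 3)*(r - 2)*(r^2 - 9) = (r - 3)*(r - 2)*(r + 3)*(r - 3)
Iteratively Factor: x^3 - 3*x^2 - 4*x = (x - 4)*(x^2 + x) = x*(x - 4)*(x + 1)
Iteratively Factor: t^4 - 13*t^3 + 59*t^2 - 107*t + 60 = (t - 4)*(t^3 - 9*t^2 + 23*t - 15) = (t - 5)*(t - 4)*(t^2 - 4*t + 3) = (t - 5)*(t - 4)*(t - 3)*(t - 1)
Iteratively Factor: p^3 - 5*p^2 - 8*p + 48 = (p - 4)*(p^2 - p - 12) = (p - 4)*(p + 3)*(p - 4)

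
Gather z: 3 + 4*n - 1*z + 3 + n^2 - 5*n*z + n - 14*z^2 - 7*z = n^2 + 5*n - 14*z^2 + z*(-5*n - 8) + 6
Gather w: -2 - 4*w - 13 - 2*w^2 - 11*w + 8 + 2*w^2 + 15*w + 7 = 0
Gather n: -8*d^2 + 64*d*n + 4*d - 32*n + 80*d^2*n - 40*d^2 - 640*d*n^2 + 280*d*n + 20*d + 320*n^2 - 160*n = -48*d^2 + 24*d + n^2*(320 - 640*d) + n*(80*d^2 + 344*d - 192)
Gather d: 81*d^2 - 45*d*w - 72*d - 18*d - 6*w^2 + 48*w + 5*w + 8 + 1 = 81*d^2 + d*(-45*w - 90) - 6*w^2 + 53*w + 9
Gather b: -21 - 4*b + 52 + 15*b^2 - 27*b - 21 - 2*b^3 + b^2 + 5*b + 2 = -2*b^3 + 16*b^2 - 26*b + 12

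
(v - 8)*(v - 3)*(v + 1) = v^3 - 10*v^2 + 13*v + 24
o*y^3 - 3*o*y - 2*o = (y - 2)*(y + 1)*(o*y + o)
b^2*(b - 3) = b^3 - 3*b^2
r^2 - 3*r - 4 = (r - 4)*(r + 1)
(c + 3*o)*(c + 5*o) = c^2 + 8*c*o + 15*o^2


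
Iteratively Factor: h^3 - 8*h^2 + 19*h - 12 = (h - 4)*(h^2 - 4*h + 3) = (h - 4)*(h - 3)*(h - 1)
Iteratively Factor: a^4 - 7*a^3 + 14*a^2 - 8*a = (a - 1)*(a^3 - 6*a^2 + 8*a) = a*(a - 1)*(a^2 - 6*a + 8) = a*(a - 4)*(a - 1)*(a - 2)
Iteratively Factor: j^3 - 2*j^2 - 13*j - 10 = (j + 2)*(j^2 - 4*j - 5) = (j + 1)*(j + 2)*(j - 5)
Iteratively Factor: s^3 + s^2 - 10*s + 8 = (s - 1)*(s^2 + 2*s - 8) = (s - 2)*(s - 1)*(s + 4)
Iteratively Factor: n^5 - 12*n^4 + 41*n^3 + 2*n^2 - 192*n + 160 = (n - 4)*(n^4 - 8*n^3 + 9*n^2 + 38*n - 40) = (n - 4)*(n + 2)*(n^3 - 10*n^2 + 29*n - 20) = (n - 4)^2*(n + 2)*(n^2 - 6*n + 5) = (n - 5)*(n - 4)^2*(n + 2)*(n - 1)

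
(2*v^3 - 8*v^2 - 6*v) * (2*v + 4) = 4*v^4 - 8*v^3 - 44*v^2 - 24*v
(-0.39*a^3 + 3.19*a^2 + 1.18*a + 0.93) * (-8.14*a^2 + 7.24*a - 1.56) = 3.1746*a^5 - 28.7902*a^4 + 14.0988*a^3 - 4.0034*a^2 + 4.8924*a - 1.4508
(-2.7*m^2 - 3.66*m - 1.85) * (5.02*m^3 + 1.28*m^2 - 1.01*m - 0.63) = -13.554*m^5 - 21.8292*m^4 - 11.2448*m^3 + 3.0296*m^2 + 4.1743*m + 1.1655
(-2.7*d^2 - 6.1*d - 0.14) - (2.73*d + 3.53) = -2.7*d^2 - 8.83*d - 3.67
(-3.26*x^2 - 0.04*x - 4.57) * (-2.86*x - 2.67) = 9.3236*x^3 + 8.8186*x^2 + 13.177*x + 12.2019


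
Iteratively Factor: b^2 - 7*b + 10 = (b - 5)*(b - 2)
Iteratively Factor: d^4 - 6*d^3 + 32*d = (d - 4)*(d^3 - 2*d^2 - 8*d) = (d - 4)^2*(d^2 + 2*d) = d*(d - 4)^2*(d + 2)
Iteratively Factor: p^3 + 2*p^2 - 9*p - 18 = (p - 3)*(p^2 + 5*p + 6) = (p - 3)*(p + 3)*(p + 2)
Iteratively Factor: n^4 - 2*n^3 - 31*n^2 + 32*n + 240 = (n + 4)*(n^3 - 6*n^2 - 7*n + 60) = (n + 3)*(n + 4)*(n^2 - 9*n + 20) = (n - 4)*(n + 3)*(n + 4)*(n - 5)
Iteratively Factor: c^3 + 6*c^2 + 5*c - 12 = (c - 1)*(c^2 + 7*c + 12) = (c - 1)*(c + 4)*(c + 3)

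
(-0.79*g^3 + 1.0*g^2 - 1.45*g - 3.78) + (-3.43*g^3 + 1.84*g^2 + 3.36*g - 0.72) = -4.22*g^3 + 2.84*g^2 + 1.91*g - 4.5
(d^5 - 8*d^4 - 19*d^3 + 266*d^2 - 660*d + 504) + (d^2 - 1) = d^5 - 8*d^4 - 19*d^3 + 267*d^2 - 660*d + 503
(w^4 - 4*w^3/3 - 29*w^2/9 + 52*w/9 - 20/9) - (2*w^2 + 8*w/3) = w^4 - 4*w^3/3 - 47*w^2/9 + 28*w/9 - 20/9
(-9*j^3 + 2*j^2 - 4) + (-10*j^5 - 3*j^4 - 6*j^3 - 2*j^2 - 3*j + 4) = -10*j^5 - 3*j^4 - 15*j^3 - 3*j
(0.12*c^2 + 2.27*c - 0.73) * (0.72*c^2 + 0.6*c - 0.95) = 0.0864*c^4 + 1.7064*c^3 + 0.7224*c^2 - 2.5945*c + 0.6935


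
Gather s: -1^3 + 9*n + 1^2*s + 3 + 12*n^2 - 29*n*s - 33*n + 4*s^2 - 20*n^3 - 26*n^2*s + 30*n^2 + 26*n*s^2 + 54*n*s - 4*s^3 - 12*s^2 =-20*n^3 + 42*n^2 - 24*n - 4*s^3 + s^2*(26*n - 8) + s*(-26*n^2 + 25*n + 1) + 2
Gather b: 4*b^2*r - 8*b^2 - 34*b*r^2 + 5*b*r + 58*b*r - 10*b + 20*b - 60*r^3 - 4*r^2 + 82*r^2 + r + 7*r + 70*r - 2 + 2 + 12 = b^2*(4*r - 8) + b*(-34*r^2 + 63*r + 10) - 60*r^3 + 78*r^2 + 78*r + 12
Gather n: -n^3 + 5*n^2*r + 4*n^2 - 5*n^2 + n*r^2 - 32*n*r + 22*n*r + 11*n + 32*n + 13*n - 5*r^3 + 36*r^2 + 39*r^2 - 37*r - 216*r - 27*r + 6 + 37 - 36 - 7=-n^3 + n^2*(5*r - 1) + n*(r^2 - 10*r + 56) - 5*r^3 + 75*r^2 - 280*r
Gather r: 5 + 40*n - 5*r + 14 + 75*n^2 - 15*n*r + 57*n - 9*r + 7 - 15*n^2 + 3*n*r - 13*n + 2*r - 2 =60*n^2 + 84*n + r*(-12*n - 12) + 24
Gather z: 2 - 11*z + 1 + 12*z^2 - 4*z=12*z^2 - 15*z + 3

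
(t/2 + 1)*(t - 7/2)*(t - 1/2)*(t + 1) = t^4/2 - t^3/2 - 33*t^2/8 - 11*t/8 + 7/4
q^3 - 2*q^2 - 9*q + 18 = (q - 3)*(q - 2)*(q + 3)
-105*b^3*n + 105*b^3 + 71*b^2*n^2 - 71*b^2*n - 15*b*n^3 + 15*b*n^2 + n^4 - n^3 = (-7*b + n)*(-5*b + n)*(-3*b + n)*(n - 1)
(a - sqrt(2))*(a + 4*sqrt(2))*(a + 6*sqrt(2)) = a^3 + 9*sqrt(2)*a^2 + 28*a - 48*sqrt(2)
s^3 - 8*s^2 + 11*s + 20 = (s - 5)*(s - 4)*(s + 1)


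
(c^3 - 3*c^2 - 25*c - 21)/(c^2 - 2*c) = (c^3 - 3*c^2 - 25*c - 21)/(c*(c - 2))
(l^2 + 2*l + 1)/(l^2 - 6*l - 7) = (l + 1)/(l - 7)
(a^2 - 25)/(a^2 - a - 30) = (a - 5)/(a - 6)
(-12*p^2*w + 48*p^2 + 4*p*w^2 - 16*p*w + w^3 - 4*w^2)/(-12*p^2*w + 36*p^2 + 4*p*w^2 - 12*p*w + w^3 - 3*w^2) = (w - 4)/(w - 3)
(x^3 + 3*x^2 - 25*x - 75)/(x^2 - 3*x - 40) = (x^2 - 2*x - 15)/(x - 8)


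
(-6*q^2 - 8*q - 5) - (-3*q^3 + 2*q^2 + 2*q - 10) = 3*q^3 - 8*q^2 - 10*q + 5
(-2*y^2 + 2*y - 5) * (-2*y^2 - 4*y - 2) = 4*y^4 + 4*y^3 + 6*y^2 + 16*y + 10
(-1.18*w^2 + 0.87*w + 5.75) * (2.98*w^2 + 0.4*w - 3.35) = -3.5164*w^4 + 2.1206*w^3 + 21.436*w^2 - 0.6145*w - 19.2625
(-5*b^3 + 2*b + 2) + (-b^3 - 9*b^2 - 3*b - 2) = -6*b^3 - 9*b^2 - b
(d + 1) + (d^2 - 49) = d^2 + d - 48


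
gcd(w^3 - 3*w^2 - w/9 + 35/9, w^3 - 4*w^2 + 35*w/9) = w^2 - 4*w + 35/9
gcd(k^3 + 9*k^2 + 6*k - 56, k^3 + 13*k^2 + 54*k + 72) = k + 4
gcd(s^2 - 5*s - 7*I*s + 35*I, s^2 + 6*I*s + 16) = 1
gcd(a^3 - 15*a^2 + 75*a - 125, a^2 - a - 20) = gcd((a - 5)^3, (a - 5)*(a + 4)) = a - 5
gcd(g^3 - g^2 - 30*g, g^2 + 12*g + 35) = g + 5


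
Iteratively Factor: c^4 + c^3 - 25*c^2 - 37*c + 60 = (c - 5)*(c^3 + 6*c^2 + 5*c - 12) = (c - 5)*(c + 4)*(c^2 + 2*c - 3) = (c - 5)*(c + 3)*(c + 4)*(c - 1)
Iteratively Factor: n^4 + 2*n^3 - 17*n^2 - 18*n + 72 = (n - 3)*(n^3 + 5*n^2 - 2*n - 24) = (n - 3)*(n - 2)*(n^2 + 7*n + 12) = (n - 3)*(n - 2)*(n + 3)*(n + 4)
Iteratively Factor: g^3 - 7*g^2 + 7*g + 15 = (g - 5)*(g^2 - 2*g - 3) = (g - 5)*(g - 3)*(g + 1)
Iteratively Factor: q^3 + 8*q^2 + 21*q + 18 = (q + 3)*(q^2 + 5*q + 6) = (q + 3)^2*(q + 2)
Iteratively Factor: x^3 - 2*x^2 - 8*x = (x - 4)*(x^2 + 2*x) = x*(x - 4)*(x + 2)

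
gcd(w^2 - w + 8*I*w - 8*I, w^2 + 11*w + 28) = 1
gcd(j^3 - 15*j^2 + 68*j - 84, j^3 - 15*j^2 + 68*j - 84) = j^3 - 15*j^2 + 68*j - 84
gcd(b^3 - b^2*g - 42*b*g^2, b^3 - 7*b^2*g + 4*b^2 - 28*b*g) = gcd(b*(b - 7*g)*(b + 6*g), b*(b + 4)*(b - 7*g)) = b^2 - 7*b*g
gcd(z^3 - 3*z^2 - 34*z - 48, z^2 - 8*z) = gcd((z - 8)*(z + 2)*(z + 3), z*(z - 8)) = z - 8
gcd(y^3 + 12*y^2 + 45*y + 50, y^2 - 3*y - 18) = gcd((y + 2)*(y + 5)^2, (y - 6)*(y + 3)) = 1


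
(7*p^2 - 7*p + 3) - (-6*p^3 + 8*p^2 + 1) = 6*p^3 - p^2 - 7*p + 2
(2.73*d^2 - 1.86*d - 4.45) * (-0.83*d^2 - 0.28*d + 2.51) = -2.2659*d^4 + 0.7794*d^3 + 11.0666*d^2 - 3.4226*d - 11.1695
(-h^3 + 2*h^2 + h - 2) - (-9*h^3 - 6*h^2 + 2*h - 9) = 8*h^3 + 8*h^2 - h + 7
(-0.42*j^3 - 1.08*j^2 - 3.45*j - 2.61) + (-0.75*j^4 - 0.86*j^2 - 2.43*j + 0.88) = -0.75*j^4 - 0.42*j^3 - 1.94*j^2 - 5.88*j - 1.73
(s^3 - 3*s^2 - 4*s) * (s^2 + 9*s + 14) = s^5 + 6*s^4 - 17*s^3 - 78*s^2 - 56*s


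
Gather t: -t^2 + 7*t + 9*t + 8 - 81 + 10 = -t^2 + 16*t - 63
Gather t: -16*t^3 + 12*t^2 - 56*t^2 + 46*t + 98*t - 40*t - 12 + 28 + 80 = -16*t^3 - 44*t^2 + 104*t + 96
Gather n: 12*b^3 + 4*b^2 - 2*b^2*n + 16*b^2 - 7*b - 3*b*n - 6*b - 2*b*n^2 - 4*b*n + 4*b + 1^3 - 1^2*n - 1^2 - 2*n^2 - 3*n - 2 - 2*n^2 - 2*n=12*b^3 + 20*b^2 - 9*b + n^2*(-2*b - 4) + n*(-2*b^2 - 7*b - 6) - 2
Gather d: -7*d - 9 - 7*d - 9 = -14*d - 18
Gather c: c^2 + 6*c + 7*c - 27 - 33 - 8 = c^2 + 13*c - 68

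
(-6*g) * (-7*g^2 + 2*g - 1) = 42*g^3 - 12*g^2 + 6*g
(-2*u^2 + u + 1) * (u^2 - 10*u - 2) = -2*u^4 + 21*u^3 - 5*u^2 - 12*u - 2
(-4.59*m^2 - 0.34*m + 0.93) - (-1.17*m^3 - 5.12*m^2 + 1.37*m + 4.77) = 1.17*m^3 + 0.53*m^2 - 1.71*m - 3.84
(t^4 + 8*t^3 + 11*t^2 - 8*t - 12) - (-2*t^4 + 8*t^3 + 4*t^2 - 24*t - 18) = 3*t^4 + 7*t^2 + 16*t + 6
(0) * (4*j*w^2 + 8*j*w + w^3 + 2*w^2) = 0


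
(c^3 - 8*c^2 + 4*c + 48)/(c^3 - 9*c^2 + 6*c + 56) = (c - 6)/(c - 7)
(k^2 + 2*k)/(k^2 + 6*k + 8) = k/(k + 4)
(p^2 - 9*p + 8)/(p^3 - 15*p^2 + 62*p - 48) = 1/(p - 6)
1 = 1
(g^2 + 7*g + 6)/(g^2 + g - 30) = (g + 1)/(g - 5)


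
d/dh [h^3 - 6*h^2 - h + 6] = 3*h^2 - 12*h - 1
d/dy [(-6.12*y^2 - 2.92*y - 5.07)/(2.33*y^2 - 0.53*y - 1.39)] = (10.0472*y^2 + 40.6398*y + 1.3717)/(5.4289*y^4 - 2.4698*y^3 - 6.1965*y^2 + 1.4734*y + 1.9321)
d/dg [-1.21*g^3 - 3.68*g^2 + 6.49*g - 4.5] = -3.63*g^2 - 7.36*g + 6.49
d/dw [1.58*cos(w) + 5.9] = -1.58*sin(w)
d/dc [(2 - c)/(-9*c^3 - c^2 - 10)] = (9*c^3 + c^2 - c*(c - 2)*(27*c + 2) + 10)/(9*c^3 + c^2 + 10)^2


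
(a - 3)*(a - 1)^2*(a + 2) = a^4 - 3*a^3 - 3*a^2 + 11*a - 6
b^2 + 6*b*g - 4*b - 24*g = (b - 4)*(b + 6*g)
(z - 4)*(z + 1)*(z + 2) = z^3 - z^2 - 10*z - 8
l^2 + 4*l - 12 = (l - 2)*(l + 6)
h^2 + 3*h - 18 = (h - 3)*(h + 6)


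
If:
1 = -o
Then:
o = -1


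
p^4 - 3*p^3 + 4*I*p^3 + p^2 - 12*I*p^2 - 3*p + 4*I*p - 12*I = (p - 3)*(p - I)*(p + I)*(p + 4*I)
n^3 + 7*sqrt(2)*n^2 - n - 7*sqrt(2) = (n - 1)*(n + 1)*(n + 7*sqrt(2))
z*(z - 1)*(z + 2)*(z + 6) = z^4 + 7*z^3 + 4*z^2 - 12*z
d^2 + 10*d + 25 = (d + 5)^2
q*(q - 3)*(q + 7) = q^3 + 4*q^2 - 21*q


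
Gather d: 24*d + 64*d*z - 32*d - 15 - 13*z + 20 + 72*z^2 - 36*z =d*(64*z - 8) + 72*z^2 - 49*z + 5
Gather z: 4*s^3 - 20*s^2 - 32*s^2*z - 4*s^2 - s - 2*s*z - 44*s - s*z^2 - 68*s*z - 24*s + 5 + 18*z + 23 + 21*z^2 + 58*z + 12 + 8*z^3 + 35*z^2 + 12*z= 4*s^3 - 24*s^2 - 69*s + 8*z^3 + z^2*(56 - s) + z*(-32*s^2 - 70*s + 88) + 40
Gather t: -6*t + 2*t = -4*t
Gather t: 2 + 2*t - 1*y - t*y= t*(2 - y) - y + 2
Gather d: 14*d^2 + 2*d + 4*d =14*d^2 + 6*d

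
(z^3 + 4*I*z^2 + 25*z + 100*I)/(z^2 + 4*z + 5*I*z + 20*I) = (z^2 - I*z + 20)/(z + 4)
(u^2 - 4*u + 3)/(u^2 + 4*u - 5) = (u - 3)/(u + 5)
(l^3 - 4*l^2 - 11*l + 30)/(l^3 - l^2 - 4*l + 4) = (l^2 - 2*l - 15)/(l^2 + l - 2)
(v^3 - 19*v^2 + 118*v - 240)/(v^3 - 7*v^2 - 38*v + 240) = (v - 6)/(v + 6)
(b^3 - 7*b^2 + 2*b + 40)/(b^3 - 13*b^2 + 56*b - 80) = (b + 2)/(b - 4)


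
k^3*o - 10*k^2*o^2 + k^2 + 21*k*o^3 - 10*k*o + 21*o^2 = (k - 7*o)*(k - 3*o)*(k*o + 1)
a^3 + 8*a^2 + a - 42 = (a - 2)*(a + 3)*(a + 7)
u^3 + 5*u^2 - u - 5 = (u - 1)*(u + 1)*(u + 5)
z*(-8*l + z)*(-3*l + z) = 24*l^2*z - 11*l*z^2 + z^3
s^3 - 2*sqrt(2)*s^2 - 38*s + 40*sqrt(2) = (s - 5*sqrt(2))*(s - sqrt(2))*(s + 4*sqrt(2))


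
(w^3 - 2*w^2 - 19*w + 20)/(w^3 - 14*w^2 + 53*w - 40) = (w + 4)/(w - 8)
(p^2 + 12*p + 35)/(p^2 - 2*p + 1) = (p^2 + 12*p + 35)/(p^2 - 2*p + 1)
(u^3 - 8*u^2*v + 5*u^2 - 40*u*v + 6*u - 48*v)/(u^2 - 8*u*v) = u + 5 + 6/u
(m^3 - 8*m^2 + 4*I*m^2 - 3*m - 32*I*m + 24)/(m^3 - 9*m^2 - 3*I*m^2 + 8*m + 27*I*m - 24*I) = (m^2 + 4*I*m - 3)/(m^2 - m*(1 + 3*I) + 3*I)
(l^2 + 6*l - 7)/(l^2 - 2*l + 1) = (l + 7)/(l - 1)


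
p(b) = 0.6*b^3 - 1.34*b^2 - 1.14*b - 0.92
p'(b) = 1.8*b^2 - 2.68*b - 1.14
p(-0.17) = -0.77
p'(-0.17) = -0.63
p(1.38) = -3.47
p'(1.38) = -1.41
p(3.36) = 2.88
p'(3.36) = 10.18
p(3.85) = 9.07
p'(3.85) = 15.22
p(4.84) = 30.20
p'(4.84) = 28.05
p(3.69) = 6.77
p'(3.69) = 13.48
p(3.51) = 4.52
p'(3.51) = 11.63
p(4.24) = 15.89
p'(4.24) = 19.86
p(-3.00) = -25.76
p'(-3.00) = 23.10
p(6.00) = 73.60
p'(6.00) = 47.58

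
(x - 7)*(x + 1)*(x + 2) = x^3 - 4*x^2 - 19*x - 14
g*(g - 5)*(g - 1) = g^3 - 6*g^2 + 5*g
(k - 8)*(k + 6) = k^2 - 2*k - 48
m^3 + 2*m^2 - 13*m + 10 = (m - 2)*(m - 1)*(m + 5)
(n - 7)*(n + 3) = n^2 - 4*n - 21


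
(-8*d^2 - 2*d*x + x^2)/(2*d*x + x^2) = (-4*d + x)/x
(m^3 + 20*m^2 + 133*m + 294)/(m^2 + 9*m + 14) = (m^2 + 13*m + 42)/(m + 2)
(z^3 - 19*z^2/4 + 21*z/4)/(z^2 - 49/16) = 4*z*(z - 3)/(4*z + 7)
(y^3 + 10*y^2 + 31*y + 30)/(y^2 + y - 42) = (y^3 + 10*y^2 + 31*y + 30)/(y^2 + y - 42)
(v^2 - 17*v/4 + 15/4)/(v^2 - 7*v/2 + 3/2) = (4*v - 5)/(2*(2*v - 1))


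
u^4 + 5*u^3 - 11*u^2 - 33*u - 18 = (u - 3)*(u + 1)^2*(u + 6)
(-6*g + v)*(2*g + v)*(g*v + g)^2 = -12*g^4*v^2 - 24*g^4*v - 12*g^4 - 4*g^3*v^3 - 8*g^3*v^2 - 4*g^3*v + g^2*v^4 + 2*g^2*v^3 + g^2*v^2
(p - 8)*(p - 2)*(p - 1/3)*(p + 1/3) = p^4 - 10*p^3 + 143*p^2/9 + 10*p/9 - 16/9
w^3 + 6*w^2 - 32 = (w - 2)*(w + 4)^2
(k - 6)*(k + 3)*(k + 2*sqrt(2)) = k^3 - 3*k^2 + 2*sqrt(2)*k^2 - 18*k - 6*sqrt(2)*k - 36*sqrt(2)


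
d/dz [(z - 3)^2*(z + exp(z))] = (z - 3)*(2*z + (z - 3)*(exp(z) + 1) + 2*exp(z))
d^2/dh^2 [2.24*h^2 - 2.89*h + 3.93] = 4.48000000000000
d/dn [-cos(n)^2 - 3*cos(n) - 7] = (2*cos(n) + 3)*sin(n)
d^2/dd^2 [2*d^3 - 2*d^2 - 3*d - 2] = 12*d - 4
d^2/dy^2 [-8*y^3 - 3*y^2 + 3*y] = -48*y - 6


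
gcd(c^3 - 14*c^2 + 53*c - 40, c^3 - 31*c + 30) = c^2 - 6*c + 5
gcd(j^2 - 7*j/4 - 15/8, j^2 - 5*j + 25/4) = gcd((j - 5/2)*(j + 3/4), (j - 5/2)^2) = j - 5/2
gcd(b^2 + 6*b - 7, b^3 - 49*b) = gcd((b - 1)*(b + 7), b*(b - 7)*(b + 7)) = b + 7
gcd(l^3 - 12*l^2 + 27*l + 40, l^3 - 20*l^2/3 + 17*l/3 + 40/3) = l^2 - 4*l - 5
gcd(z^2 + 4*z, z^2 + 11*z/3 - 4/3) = z + 4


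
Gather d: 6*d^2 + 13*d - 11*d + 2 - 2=6*d^2 + 2*d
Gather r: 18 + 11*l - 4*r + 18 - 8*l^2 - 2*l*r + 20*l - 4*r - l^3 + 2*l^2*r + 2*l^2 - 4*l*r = -l^3 - 6*l^2 + 31*l + r*(2*l^2 - 6*l - 8) + 36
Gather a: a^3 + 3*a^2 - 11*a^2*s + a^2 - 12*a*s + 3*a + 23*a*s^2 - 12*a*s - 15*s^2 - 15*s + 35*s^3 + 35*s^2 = a^3 + a^2*(4 - 11*s) + a*(23*s^2 - 24*s + 3) + 35*s^3 + 20*s^2 - 15*s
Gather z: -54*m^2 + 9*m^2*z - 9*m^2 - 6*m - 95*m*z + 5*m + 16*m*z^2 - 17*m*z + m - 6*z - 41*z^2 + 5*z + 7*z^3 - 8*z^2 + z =-63*m^2 + 7*z^3 + z^2*(16*m - 49) + z*(9*m^2 - 112*m)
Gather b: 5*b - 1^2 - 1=5*b - 2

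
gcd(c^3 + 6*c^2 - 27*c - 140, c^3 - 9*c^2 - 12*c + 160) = c^2 - c - 20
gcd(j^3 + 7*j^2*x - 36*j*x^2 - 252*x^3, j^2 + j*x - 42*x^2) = -j^2 - j*x + 42*x^2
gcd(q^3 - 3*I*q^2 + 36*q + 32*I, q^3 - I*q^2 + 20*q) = q + 4*I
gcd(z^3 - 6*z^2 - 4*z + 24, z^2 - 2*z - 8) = z + 2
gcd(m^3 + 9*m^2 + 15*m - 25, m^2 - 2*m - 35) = m + 5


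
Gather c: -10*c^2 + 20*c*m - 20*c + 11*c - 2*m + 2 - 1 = -10*c^2 + c*(20*m - 9) - 2*m + 1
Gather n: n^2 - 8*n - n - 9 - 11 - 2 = n^2 - 9*n - 22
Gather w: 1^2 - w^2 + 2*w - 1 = -w^2 + 2*w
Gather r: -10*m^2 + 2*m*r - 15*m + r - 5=-10*m^2 - 15*m + r*(2*m + 1) - 5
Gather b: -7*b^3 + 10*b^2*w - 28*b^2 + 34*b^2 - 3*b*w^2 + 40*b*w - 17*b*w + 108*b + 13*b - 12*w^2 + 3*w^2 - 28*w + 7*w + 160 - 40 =-7*b^3 + b^2*(10*w + 6) + b*(-3*w^2 + 23*w + 121) - 9*w^2 - 21*w + 120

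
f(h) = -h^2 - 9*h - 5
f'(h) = -2*h - 9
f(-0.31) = -2.31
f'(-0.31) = -8.38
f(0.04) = -5.36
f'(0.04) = -9.08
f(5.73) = -89.40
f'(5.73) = -20.46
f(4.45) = -64.85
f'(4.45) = -17.90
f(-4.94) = 15.06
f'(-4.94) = 0.88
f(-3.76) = 14.70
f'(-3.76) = -1.48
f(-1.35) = 5.33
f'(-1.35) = -6.30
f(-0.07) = -4.37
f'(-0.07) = -8.86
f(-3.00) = 13.00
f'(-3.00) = -3.00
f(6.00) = -95.00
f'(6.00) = -21.00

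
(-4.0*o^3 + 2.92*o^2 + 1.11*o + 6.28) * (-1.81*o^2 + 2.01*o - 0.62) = 7.24*o^5 - 13.3252*o^4 + 6.3401*o^3 - 10.9461*o^2 + 11.9346*o - 3.8936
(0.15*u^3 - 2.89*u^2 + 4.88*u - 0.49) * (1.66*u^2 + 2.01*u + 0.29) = 0.249*u^5 - 4.4959*u^4 + 2.3354*u^3 + 8.1573*u^2 + 0.4303*u - 0.1421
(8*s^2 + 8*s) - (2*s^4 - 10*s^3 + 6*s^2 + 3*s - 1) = -2*s^4 + 10*s^3 + 2*s^2 + 5*s + 1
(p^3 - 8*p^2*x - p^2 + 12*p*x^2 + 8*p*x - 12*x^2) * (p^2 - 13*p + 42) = p^5 - 8*p^4*x - 14*p^4 + 12*p^3*x^2 + 112*p^3*x + 55*p^3 - 168*p^2*x^2 - 440*p^2*x - 42*p^2 + 660*p*x^2 + 336*p*x - 504*x^2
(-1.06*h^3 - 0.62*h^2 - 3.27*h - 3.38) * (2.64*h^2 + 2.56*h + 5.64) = -2.7984*h^5 - 4.3504*h^4 - 16.1984*h^3 - 20.7912*h^2 - 27.0956*h - 19.0632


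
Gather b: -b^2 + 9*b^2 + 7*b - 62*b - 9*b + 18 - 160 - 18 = 8*b^2 - 64*b - 160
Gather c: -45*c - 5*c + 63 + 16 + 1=80 - 50*c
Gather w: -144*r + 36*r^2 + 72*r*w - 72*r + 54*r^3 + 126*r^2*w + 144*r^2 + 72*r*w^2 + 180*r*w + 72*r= 54*r^3 + 180*r^2 + 72*r*w^2 - 144*r + w*(126*r^2 + 252*r)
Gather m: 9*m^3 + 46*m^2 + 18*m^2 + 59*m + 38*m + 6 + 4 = 9*m^3 + 64*m^2 + 97*m + 10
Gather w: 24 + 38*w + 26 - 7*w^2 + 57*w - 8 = -7*w^2 + 95*w + 42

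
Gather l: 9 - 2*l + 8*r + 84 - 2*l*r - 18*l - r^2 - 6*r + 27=l*(-2*r - 20) - r^2 + 2*r + 120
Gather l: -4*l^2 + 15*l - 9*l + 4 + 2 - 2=-4*l^2 + 6*l + 4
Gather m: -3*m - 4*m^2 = -4*m^2 - 3*m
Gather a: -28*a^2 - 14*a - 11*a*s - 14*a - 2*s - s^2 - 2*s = -28*a^2 + a*(-11*s - 28) - s^2 - 4*s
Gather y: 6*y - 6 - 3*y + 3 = 3*y - 3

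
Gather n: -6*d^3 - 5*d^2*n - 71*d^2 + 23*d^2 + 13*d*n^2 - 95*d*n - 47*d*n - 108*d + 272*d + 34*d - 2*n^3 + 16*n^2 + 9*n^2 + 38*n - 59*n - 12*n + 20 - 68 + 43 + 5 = -6*d^3 - 48*d^2 + 198*d - 2*n^3 + n^2*(13*d + 25) + n*(-5*d^2 - 142*d - 33)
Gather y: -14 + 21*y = 21*y - 14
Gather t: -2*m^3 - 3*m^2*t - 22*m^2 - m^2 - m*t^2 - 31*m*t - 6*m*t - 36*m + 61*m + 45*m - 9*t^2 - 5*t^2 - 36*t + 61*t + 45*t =-2*m^3 - 23*m^2 + 70*m + t^2*(-m - 14) + t*(-3*m^2 - 37*m + 70)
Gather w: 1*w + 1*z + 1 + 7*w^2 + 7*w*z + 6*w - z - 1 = 7*w^2 + w*(7*z + 7)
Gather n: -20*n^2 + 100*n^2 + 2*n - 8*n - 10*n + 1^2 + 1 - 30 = 80*n^2 - 16*n - 28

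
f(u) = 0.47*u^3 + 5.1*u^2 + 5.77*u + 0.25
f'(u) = 1.41*u^2 + 10.2*u + 5.77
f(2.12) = 39.88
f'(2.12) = 33.73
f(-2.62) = 11.69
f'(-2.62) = -11.28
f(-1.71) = 2.95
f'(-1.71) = -7.55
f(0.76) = 7.79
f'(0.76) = 14.34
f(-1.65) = 2.50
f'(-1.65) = -7.22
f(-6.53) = 49.17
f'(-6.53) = -0.71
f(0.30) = 2.45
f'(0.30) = 8.96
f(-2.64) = 11.91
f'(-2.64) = -11.33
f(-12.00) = -146.75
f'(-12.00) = 86.41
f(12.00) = 1616.05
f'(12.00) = 331.21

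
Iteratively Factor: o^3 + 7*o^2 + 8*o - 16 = (o + 4)*(o^2 + 3*o - 4) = (o - 1)*(o + 4)*(o + 4)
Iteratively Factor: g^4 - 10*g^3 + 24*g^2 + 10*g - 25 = (g - 5)*(g^3 - 5*g^2 - g + 5) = (g - 5)^2*(g^2 - 1) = (g - 5)^2*(g - 1)*(g + 1)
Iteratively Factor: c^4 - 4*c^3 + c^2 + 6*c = (c + 1)*(c^3 - 5*c^2 + 6*c) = c*(c + 1)*(c^2 - 5*c + 6) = c*(c - 2)*(c + 1)*(c - 3)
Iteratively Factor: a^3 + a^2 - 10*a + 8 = (a - 1)*(a^2 + 2*a - 8) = (a - 2)*(a - 1)*(a + 4)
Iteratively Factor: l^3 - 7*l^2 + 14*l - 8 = (l - 4)*(l^2 - 3*l + 2) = (l - 4)*(l - 1)*(l - 2)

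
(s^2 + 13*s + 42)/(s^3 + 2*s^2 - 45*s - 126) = (s + 7)/(s^2 - 4*s - 21)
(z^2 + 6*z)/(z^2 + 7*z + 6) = z/(z + 1)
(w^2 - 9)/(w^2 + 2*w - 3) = (w - 3)/(w - 1)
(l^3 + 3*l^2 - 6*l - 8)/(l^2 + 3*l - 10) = (l^2 + 5*l + 4)/(l + 5)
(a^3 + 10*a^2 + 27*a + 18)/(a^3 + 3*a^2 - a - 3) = (a + 6)/(a - 1)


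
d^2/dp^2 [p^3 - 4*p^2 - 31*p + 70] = 6*p - 8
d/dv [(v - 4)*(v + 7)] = 2*v + 3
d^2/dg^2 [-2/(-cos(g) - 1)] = 2*(sin(g)^2 + cos(g) + 1)/(cos(g) + 1)^3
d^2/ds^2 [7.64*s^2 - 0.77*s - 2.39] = 15.2800000000000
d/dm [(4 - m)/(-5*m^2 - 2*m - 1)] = (-5*m^2 + 40*m + 9)/(25*m^4 + 20*m^3 + 14*m^2 + 4*m + 1)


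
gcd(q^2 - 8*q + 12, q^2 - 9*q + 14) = q - 2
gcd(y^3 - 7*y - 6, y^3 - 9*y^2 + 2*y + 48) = y^2 - y - 6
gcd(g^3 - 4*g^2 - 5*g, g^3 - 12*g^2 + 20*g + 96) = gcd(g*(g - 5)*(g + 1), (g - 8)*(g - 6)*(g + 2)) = 1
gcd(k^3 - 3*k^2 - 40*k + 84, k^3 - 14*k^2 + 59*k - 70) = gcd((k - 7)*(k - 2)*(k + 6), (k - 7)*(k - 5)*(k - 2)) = k^2 - 9*k + 14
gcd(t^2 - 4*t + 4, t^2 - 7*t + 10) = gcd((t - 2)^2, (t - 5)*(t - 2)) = t - 2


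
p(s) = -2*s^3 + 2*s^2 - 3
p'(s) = -6*s^2 + 4*s = 2*s*(2 - 3*s)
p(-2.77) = 54.85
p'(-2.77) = -57.12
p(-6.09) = 522.91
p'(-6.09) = -246.89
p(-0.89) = -0.01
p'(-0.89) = -8.31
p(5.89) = -342.29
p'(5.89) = -184.59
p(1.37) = -4.39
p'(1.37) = -5.78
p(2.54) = -22.87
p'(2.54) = -28.55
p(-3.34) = 93.83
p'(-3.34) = -80.29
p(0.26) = -2.90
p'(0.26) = 0.63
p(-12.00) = 3741.00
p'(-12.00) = -912.00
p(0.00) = -3.00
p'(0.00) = 0.00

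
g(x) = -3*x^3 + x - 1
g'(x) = 1 - 9*x^2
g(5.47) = -486.53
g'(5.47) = -268.29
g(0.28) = -0.79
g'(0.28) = 0.29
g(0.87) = -2.11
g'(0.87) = -5.81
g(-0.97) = 0.77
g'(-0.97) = -7.47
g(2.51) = -45.93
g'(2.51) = -55.70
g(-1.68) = 11.54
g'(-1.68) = -24.40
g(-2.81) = 62.75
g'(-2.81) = -70.06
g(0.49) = -0.86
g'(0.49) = -1.16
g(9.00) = -2179.00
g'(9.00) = -728.00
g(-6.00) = 641.00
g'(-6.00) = -323.00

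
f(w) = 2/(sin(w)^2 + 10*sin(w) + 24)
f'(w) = 2*(-2*sin(w)*cos(w) - 10*cos(w))/(sin(w)^2 + 10*sin(w) + 24)^2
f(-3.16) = 0.08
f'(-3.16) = 0.03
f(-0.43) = 0.10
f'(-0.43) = -0.04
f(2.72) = 0.07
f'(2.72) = 0.02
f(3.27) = 0.09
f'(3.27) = 0.04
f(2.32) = 0.06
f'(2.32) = 0.02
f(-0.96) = 0.12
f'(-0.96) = -0.04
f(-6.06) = 0.08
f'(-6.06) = -0.03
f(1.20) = 0.06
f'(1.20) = -0.01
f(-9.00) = 0.10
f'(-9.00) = 0.04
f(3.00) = 0.08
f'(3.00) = 0.03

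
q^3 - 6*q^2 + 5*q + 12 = (q - 4)*(q - 3)*(q + 1)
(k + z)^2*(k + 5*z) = k^3 + 7*k^2*z + 11*k*z^2 + 5*z^3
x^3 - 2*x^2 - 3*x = x*(x - 3)*(x + 1)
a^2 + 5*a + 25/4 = (a + 5/2)^2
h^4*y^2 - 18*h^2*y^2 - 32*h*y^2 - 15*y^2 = (h - 5)*(h + 3)*(h*y + y)^2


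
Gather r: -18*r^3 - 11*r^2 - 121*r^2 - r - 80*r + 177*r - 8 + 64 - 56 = -18*r^3 - 132*r^2 + 96*r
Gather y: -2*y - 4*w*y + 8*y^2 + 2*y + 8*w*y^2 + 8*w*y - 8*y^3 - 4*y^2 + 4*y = -8*y^3 + y^2*(8*w + 4) + y*(4*w + 4)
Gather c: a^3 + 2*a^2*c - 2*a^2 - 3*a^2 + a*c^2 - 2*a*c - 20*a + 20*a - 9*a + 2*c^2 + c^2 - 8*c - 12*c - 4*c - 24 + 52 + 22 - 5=a^3 - 5*a^2 - 9*a + c^2*(a + 3) + c*(2*a^2 - 2*a - 24) + 45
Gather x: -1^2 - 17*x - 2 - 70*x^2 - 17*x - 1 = -70*x^2 - 34*x - 4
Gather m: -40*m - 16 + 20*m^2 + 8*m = 20*m^2 - 32*m - 16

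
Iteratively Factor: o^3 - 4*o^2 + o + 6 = (o - 3)*(o^2 - o - 2) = (o - 3)*(o + 1)*(o - 2)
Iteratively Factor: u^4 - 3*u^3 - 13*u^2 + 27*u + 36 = (u - 4)*(u^3 + u^2 - 9*u - 9) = (u - 4)*(u - 3)*(u^2 + 4*u + 3) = (u - 4)*(u - 3)*(u + 1)*(u + 3)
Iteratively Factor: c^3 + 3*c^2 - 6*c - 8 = (c - 2)*(c^2 + 5*c + 4) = (c - 2)*(c + 4)*(c + 1)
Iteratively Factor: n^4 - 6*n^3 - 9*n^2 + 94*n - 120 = (n - 5)*(n^3 - n^2 - 14*n + 24) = (n - 5)*(n + 4)*(n^2 - 5*n + 6) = (n - 5)*(n - 3)*(n + 4)*(n - 2)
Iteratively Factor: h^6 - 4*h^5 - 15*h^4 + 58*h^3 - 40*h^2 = (h - 5)*(h^5 + h^4 - 10*h^3 + 8*h^2) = (h - 5)*(h + 4)*(h^4 - 3*h^3 + 2*h^2) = h*(h - 5)*(h + 4)*(h^3 - 3*h^2 + 2*h) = h*(h - 5)*(h - 2)*(h + 4)*(h^2 - h) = h*(h - 5)*(h - 2)*(h - 1)*(h + 4)*(h)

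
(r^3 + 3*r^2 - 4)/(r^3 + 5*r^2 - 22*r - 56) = (r^2 + r - 2)/(r^2 + 3*r - 28)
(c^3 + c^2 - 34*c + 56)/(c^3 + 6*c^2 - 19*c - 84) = (c - 2)/(c + 3)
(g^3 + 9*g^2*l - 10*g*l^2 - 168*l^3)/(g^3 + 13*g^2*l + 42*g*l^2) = (g - 4*l)/g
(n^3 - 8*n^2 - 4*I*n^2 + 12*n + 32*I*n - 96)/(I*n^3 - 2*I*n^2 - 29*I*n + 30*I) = (-I*n^3 + n^2*(-4 + 8*I) + n*(32 - 12*I) + 96*I)/(n^3 - 2*n^2 - 29*n + 30)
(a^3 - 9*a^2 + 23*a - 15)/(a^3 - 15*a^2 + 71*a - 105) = (a - 1)/(a - 7)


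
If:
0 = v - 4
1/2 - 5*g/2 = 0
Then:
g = 1/5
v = 4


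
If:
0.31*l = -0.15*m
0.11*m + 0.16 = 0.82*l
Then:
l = 0.15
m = -0.32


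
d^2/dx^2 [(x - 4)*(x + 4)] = 2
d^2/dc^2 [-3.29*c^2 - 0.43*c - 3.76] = -6.58000000000000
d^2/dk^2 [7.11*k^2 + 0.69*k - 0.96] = 14.2200000000000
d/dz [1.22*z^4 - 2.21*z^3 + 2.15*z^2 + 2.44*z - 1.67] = 4.88*z^3 - 6.63*z^2 + 4.3*z + 2.44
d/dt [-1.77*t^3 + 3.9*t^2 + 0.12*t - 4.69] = -5.31*t^2 + 7.8*t + 0.12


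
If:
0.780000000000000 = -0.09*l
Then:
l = -8.67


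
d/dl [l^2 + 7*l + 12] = 2*l + 7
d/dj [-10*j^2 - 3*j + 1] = -20*j - 3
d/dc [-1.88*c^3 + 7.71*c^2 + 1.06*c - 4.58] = -5.64*c^2 + 15.42*c + 1.06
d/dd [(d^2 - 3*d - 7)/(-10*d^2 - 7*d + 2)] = (-37*d^2 - 136*d - 55)/(100*d^4 + 140*d^3 + 9*d^2 - 28*d + 4)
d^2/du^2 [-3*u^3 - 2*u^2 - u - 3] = -18*u - 4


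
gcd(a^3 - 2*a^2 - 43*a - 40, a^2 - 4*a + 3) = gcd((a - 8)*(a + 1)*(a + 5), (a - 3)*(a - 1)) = 1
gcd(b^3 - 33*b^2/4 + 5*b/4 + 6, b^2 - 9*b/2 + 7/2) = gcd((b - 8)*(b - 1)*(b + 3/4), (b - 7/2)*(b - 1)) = b - 1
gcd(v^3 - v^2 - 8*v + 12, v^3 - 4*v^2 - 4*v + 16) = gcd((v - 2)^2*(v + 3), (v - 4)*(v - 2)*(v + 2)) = v - 2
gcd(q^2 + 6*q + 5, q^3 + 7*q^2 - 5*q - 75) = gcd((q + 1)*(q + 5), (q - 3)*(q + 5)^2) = q + 5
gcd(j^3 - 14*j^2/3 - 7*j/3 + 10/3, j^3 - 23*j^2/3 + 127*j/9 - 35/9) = j - 5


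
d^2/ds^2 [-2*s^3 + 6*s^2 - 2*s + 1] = 12 - 12*s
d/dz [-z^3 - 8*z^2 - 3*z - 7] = -3*z^2 - 16*z - 3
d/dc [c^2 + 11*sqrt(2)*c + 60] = 2*c + 11*sqrt(2)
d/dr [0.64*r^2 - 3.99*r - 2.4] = 1.28*r - 3.99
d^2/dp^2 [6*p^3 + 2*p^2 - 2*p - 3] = 36*p + 4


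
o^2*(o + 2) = o^3 + 2*o^2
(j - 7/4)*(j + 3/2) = j^2 - j/4 - 21/8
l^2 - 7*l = l*(l - 7)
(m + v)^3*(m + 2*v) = m^4 + 5*m^3*v + 9*m^2*v^2 + 7*m*v^3 + 2*v^4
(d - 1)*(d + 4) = d^2 + 3*d - 4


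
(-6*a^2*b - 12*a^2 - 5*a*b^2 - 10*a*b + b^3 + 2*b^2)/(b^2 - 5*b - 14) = (-6*a^2 - 5*a*b + b^2)/(b - 7)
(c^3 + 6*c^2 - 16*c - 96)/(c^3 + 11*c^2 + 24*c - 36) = (c^2 - 16)/(c^2 + 5*c - 6)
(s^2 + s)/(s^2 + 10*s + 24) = s*(s + 1)/(s^2 + 10*s + 24)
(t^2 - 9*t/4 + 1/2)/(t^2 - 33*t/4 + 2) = (t - 2)/(t - 8)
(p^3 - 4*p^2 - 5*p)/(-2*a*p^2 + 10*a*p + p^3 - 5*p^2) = (p + 1)/(-2*a + p)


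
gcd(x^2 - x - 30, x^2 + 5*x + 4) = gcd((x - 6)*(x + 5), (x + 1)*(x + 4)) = 1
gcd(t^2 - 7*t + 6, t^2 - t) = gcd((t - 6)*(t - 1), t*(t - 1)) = t - 1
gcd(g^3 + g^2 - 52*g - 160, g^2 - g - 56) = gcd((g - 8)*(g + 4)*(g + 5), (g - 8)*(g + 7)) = g - 8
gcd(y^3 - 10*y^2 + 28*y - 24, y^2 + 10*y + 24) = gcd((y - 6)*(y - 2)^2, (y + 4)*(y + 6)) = 1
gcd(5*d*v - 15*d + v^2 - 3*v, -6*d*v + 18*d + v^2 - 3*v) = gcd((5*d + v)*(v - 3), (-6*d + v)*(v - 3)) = v - 3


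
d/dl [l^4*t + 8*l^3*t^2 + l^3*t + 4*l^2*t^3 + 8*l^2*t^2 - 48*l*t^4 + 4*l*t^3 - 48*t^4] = t*(4*l^3 + 24*l^2*t + 3*l^2 + 8*l*t^2 + 16*l*t - 48*t^3 + 4*t^2)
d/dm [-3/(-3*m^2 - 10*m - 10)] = 6*(-3*m - 5)/(3*m^2 + 10*m + 10)^2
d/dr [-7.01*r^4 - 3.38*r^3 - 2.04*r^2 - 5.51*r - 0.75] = -28.04*r^3 - 10.14*r^2 - 4.08*r - 5.51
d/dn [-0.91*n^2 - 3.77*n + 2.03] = -1.82*n - 3.77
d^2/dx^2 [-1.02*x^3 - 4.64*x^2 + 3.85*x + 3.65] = -6.12*x - 9.28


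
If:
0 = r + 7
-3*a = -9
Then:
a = 3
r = -7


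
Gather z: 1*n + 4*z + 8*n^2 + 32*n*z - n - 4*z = 8*n^2 + 32*n*z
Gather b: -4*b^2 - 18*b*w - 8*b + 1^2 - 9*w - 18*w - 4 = -4*b^2 + b*(-18*w - 8) - 27*w - 3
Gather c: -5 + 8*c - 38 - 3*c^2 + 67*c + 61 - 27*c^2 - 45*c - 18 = -30*c^2 + 30*c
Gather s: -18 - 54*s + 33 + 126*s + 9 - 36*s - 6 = 36*s + 18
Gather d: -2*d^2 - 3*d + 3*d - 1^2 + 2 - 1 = -2*d^2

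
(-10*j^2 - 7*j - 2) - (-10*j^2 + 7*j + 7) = -14*j - 9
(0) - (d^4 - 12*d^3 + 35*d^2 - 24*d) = -d^4 + 12*d^3 - 35*d^2 + 24*d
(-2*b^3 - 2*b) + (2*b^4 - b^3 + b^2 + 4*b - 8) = 2*b^4 - 3*b^3 + b^2 + 2*b - 8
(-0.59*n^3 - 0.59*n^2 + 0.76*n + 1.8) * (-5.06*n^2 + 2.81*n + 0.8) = 2.9854*n^5 + 1.3275*n^4 - 5.9755*n^3 - 7.4444*n^2 + 5.666*n + 1.44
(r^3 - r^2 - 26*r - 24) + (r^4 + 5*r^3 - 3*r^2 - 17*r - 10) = r^4 + 6*r^3 - 4*r^2 - 43*r - 34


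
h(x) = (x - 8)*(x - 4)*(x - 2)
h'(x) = (x - 8)*(x - 4) + (x - 8)*(x - 2) + (x - 4)*(x - 2)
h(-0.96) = -131.55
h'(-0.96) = 85.64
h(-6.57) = -1319.82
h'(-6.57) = 369.45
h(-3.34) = -444.48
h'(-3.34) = 182.99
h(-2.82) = -355.68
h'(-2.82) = 158.82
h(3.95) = 0.39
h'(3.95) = -7.79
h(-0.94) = -129.84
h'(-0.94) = 84.97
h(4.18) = -1.50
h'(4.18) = -8.62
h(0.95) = -22.58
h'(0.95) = 32.11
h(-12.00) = -4480.00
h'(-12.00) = 824.00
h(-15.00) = -7429.00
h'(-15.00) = 1151.00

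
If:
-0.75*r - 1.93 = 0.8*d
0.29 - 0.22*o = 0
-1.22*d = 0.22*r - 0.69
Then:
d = 1.27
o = 1.32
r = -3.93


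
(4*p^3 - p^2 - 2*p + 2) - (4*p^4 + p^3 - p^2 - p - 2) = -4*p^4 + 3*p^3 - p + 4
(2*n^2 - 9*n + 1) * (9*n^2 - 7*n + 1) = 18*n^4 - 95*n^3 + 74*n^2 - 16*n + 1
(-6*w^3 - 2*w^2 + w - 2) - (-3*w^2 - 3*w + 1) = -6*w^3 + w^2 + 4*w - 3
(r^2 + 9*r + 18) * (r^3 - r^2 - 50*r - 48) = r^5 + 8*r^4 - 41*r^3 - 516*r^2 - 1332*r - 864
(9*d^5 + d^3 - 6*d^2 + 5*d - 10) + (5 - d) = 9*d^5 + d^3 - 6*d^2 + 4*d - 5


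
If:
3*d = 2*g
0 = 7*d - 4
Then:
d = 4/7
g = 6/7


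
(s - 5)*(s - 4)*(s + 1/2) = s^3 - 17*s^2/2 + 31*s/2 + 10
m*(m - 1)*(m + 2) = m^3 + m^2 - 2*m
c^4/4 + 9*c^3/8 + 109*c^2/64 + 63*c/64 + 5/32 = (c/4 + 1/2)*(c + 1/4)*(c + 1)*(c + 5/4)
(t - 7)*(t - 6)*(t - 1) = t^3 - 14*t^2 + 55*t - 42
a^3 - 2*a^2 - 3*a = a*(a - 3)*(a + 1)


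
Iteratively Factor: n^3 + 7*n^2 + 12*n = (n + 3)*(n^2 + 4*n) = n*(n + 3)*(n + 4)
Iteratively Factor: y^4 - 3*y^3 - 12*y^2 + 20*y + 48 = (y - 4)*(y^3 + y^2 - 8*y - 12) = (y - 4)*(y - 3)*(y^2 + 4*y + 4) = (y - 4)*(y - 3)*(y + 2)*(y + 2)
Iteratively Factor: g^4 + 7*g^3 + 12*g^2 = (g + 4)*(g^3 + 3*g^2) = g*(g + 4)*(g^2 + 3*g) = g*(g + 3)*(g + 4)*(g)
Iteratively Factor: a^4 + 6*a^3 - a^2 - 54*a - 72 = (a - 3)*(a^3 + 9*a^2 + 26*a + 24) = (a - 3)*(a + 2)*(a^2 + 7*a + 12) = (a - 3)*(a + 2)*(a + 4)*(a + 3)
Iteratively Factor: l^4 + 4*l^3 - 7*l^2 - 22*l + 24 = (l - 2)*(l^3 + 6*l^2 + 5*l - 12) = (l - 2)*(l + 3)*(l^2 + 3*l - 4) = (l - 2)*(l - 1)*(l + 3)*(l + 4)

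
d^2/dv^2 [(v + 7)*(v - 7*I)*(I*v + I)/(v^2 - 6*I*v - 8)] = (v^3*(16 + 42*I) + v^2*(342 + 384*I) + v*(2688 - 1044*I) - 1176 - 4352*I)/(v^6 - 18*I*v^5 - 132*v^4 + 504*I*v^3 + 1056*v^2 - 1152*I*v - 512)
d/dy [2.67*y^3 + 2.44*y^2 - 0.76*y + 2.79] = 8.01*y^2 + 4.88*y - 0.76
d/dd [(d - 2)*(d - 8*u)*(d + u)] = 3*d^2 - 14*d*u - 4*d - 8*u^2 + 14*u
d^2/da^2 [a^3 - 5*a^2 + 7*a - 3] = 6*a - 10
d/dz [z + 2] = 1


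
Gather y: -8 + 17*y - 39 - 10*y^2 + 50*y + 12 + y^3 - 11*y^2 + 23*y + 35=y^3 - 21*y^2 + 90*y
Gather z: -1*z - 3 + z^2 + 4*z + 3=z^2 + 3*z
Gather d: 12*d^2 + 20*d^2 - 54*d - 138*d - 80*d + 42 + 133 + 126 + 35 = 32*d^2 - 272*d + 336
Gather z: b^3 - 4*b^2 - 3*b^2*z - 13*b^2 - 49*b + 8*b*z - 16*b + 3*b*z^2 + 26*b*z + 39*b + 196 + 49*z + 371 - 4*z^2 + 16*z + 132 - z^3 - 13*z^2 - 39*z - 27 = b^3 - 17*b^2 - 26*b - z^3 + z^2*(3*b - 17) + z*(-3*b^2 + 34*b + 26) + 672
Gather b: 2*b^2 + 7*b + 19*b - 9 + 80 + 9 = 2*b^2 + 26*b + 80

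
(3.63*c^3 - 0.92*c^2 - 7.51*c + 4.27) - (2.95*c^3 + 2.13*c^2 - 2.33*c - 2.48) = 0.68*c^3 - 3.05*c^2 - 5.18*c + 6.75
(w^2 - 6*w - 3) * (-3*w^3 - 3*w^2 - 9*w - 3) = -3*w^5 + 15*w^4 + 18*w^3 + 60*w^2 + 45*w + 9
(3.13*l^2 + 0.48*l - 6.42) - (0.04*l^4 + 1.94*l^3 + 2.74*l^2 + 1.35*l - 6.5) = -0.04*l^4 - 1.94*l^3 + 0.39*l^2 - 0.87*l + 0.0800000000000001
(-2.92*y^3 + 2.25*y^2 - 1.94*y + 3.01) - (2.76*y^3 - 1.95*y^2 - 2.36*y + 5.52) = -5.68*y^3 + 4.2*y^2 + 0.42*y - 2.51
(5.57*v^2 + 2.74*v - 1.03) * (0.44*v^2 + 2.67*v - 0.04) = 2.4508*v^4 + 16.0775*v^3 + 6.6398*v^2 - 2.8597*v + 0.0412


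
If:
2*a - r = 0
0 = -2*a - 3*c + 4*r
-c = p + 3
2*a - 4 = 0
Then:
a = 2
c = 4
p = -7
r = 4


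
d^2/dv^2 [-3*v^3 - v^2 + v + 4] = -18*v - 2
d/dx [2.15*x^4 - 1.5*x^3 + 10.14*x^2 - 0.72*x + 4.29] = 8.6*x^3 - 4.5*x^2 + 20.28*x - 0.72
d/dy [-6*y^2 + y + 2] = 1 - 12*y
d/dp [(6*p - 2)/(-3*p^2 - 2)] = 6*(3*p^2 - 2*p - 2)/(9*p^4 + 12*p^2 + 4)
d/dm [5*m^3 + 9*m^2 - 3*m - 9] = 15*m^2 + 18*m - 3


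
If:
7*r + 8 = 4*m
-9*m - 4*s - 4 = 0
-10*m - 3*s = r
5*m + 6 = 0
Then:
No Solution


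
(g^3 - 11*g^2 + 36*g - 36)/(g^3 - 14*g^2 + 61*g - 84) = (g^2 - 8*g + 12)/(g^2 - 11*g + 28)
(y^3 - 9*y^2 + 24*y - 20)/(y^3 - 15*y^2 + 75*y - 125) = (y^2 - 4*y + 4)/(y^2 - 10*y + 25)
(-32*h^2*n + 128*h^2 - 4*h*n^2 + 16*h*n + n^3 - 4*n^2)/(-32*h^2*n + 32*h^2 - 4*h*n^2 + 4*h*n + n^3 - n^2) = (n - 4)/(n - 1)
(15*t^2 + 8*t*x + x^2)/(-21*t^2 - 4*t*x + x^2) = (5*t + x)/(-7*t + x)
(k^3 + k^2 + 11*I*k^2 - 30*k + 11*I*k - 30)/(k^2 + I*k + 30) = (k^2 + k*(1 + 5*I) + 5*I)/(k - 5*I)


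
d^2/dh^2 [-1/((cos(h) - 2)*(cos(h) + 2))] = 2*(2*sin(h)^4 - 9*sin(h)^2 + 3)/((cos(h) - 2)^3*(cos(h) + 2)^3)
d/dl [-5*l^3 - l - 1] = -15*l^2 - 1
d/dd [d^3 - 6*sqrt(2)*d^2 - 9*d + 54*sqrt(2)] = 3*d^2 - 12*sqrt(2)*d - 9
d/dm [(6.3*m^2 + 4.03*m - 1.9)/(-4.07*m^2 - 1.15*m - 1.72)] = (9.1571*m^2 - 37.138*m - 9.1166)/(16.5649*m^4 + 9.361*m^3 + 15.3233*m^2 + 3.956*m + 2.9584)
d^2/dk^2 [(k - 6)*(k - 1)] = 2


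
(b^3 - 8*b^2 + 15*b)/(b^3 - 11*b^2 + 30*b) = (b - 3)/(b - 6)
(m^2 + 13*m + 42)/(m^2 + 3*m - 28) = (m + 6)/(m - 4)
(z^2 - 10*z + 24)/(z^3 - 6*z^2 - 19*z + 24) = (z^2 - 10*z + 24)/(z^3 - 6*z^2 - 19*z + 24)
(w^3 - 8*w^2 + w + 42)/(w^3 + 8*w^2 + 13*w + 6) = (w^3 - 8*w^2 + w + 42)/(w^3 + 8*w^2 + 13*w + 6)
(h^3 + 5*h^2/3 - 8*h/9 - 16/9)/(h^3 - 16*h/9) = (3*h^2 + h - 4)/(h*(3*h - 4))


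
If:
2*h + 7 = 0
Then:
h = -7/2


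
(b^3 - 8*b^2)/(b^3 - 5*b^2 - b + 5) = b^2*(b - 8)/(b^3 - 5*b^2 - b + 5)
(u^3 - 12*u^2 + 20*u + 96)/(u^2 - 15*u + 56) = (u^2 - 4*u - 12)/(u - 7)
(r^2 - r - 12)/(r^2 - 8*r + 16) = (r + 3)/(r - 4)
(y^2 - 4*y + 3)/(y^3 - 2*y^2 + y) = (y - 3)/(y*(y - 1))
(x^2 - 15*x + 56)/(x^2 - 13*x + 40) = (x - 7)/(x - 5)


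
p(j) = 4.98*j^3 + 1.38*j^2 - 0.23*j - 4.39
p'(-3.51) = 174.14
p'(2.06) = 68.85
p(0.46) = -3.72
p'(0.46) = 4.20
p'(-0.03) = -0.30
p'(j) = 14.94*j^2 + 2.76*j - 0.23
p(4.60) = 508.49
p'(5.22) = 421.27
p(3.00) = 141.80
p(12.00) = 8797.01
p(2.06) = 44.53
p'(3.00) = 142.51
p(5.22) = 740.35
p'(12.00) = 2184.25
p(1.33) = 9.46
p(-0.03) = -4.38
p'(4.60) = 328.60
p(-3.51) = -201.93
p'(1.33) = 29.87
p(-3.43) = -188.33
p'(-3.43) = 166.07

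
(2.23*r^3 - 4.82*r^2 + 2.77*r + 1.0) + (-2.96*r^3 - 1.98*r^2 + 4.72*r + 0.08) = -0.73*r^3 - 6.8*r^2 + 7.49*r + 1.08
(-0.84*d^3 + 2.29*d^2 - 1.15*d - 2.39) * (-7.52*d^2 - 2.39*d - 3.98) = 6.3168*d^5 - 15.2132*d^4 + 6.5181*d^3 + 11.6071*d^2 + 10.2891*d + 9.5122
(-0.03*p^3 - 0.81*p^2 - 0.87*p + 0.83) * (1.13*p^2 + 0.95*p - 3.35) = -0.0339*p^5 - 0.9438*p^4 - 1.6521*p^3 + 2.8249*p^2 + 3.703*p - 2.7805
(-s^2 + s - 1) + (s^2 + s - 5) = 2*s - 6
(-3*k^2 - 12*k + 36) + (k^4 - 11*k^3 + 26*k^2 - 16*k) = k^4 - 11*k^3 + 23*k^2 - 28*k + 36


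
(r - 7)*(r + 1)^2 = r^3 - 5*r^2 - 13*r - 7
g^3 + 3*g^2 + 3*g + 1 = (g + 1)^3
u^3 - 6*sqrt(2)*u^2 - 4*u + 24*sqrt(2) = (u - 2)*(u + 2)*(u - 6*sqrt(2))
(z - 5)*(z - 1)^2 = z^3 - 7*z^2 + 11*z - 5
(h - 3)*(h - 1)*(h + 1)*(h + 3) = h^4 - 10*h^2 + 9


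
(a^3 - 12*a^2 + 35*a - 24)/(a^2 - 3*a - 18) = (-a^3 + 12*a^2 - 35*a + 24)/(-a^2 + 3*a + 18)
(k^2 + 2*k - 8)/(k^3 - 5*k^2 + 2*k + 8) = (k + 4)/(k^2 - 3*k - 4)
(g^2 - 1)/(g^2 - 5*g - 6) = (g - 1)/(g - 6)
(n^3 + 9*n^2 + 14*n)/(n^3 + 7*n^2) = (n + 2)/n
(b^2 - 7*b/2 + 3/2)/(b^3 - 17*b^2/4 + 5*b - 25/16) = 8*(b - 3)/(8*b^2 - 30*b + 25)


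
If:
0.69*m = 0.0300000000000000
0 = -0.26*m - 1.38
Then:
No Solution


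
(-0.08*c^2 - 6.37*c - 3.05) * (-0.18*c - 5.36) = 0.0144*c^3 + 1.5754*c^2 + 34.6922*c + 16.348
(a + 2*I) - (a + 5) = -5 + 2*I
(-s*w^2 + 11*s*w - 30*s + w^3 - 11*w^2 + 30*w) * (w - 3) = -s*w^3 + 14*s*w^2 - 63*s*w + 90*s + w^4 - 14*w^3 + 63*w^2 - 90*w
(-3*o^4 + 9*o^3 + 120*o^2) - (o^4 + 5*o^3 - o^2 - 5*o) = -4*o^4 + 4*o^3 + 121*o^2 + 5*o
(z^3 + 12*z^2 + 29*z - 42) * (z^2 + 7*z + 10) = z^5 + 19*z^4 + 123*z^3 + 281*z^2 - 4*z - 420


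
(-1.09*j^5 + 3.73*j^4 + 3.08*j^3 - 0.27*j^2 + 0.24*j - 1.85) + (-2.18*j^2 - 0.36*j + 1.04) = -1.09*j^5 + 3.73*j^4 + 3.08*j^3 - 2.45*j^2 - 0.12*j - 0.81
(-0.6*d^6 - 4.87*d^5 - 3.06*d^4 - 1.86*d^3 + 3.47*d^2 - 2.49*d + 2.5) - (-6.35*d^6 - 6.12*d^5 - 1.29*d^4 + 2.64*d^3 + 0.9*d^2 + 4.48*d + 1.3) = 5.75*d^6 + 1.25*d^5 - 1.77*d^4 - 4.5*d^3 + 2.57*d^2 - 6.97*d + 1.2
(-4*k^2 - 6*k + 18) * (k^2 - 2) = -4*k^4 - 6*k^3 + 26*k^2 + 12*k - 36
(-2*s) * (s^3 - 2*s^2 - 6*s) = -2*s^4 + 4*s^3 + 12*s^2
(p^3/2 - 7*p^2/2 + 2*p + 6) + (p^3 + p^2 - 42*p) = 3*p^3/2 - 5*p^2/2 - 40*p + 6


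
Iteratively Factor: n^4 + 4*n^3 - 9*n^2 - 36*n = (n + 3)*(n^3 + n^2 - 12*n) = (n + 3)*(n + 4)*(n^2 - 3*n) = n*(n + 3)*(n + 4)*(n - 3)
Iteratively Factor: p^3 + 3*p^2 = (p)*(p^2 + 3*p) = p*(p + 3)*(p)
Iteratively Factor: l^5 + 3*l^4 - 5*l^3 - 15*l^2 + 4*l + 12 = (l - 1)*(l^4 + 4*l^3 - l^2 - 16*l - 12) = (l - 1)*(l + 2)*(l^3 + 2*l^2 - 5*l - 6) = (l - 1)*(l + 2)*(l + 3)*(l^2 - l - 2) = (l - 1)*(l + 1)*(l + 2)*(l + 3)*(l - 2)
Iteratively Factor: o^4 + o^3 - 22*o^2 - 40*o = (o)*(o^3 + o^2 - 22*o - 40) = o*(o + 2)*(o^2 - o - 20) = o*(o + 2)*(o + 4)*(o - 5)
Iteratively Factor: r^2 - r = (r)*(r - 1)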